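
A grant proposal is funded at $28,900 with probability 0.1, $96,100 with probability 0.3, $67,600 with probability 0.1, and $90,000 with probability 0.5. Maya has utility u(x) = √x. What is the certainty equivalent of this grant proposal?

E[u] = 0.1·√28900 + 0.3·√96100 + 0.1·√67600 + 0.5·√90000 = 0.1·170 + 0.3·310 + 0.1·260 + 0.5·300 = 286
CE = (286)² = 81796

$81,796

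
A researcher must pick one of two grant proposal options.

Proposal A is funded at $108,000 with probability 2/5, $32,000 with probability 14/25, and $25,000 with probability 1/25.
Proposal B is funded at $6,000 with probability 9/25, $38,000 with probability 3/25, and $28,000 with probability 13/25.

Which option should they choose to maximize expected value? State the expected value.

Proposal A = 2/5 × 108000 + 14/25 × 32000 + 1/25 × 25000 = 43200 + 17920 + 1000 = 62120
Proposal B = 9/25 × 6000 + 3/25 × 38000 + 13/25 × 28000 = 2160 + 4560 + 14560 = 21280

Proposal A ($62,120)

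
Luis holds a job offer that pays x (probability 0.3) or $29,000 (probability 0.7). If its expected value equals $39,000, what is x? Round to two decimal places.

0.3·x + 0.7·29000 = 39000
0.3·x = 39000 − 20300 = 18700
x = 18700 / 0.3 = 62333.3333

x = $62,333.33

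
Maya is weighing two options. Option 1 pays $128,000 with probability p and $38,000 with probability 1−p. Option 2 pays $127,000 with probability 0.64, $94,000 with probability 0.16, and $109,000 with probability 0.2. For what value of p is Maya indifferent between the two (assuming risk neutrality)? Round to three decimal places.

EV(Option 2) = 0.64 × 127000 + 0.16 × 94000 + 0.2 × 109000 = 81280 + 15040 + 21800 = 118120
p·128000 + (1−p)·38000 = 118120
90000p + 38000 = 118120
p = (118120 − 38000) / 90000

p = 0.890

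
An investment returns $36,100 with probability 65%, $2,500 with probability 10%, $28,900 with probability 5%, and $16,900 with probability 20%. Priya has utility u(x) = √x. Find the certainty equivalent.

$26,569

E[u] = 0.65·√36100 + 0.1·√2500 + 0.05·√28900 + 0.2·√16900 = 0.65·190 + 0.1·50 + 0.05·170 + 0.2·130 = 163
CE = (163)² = 26569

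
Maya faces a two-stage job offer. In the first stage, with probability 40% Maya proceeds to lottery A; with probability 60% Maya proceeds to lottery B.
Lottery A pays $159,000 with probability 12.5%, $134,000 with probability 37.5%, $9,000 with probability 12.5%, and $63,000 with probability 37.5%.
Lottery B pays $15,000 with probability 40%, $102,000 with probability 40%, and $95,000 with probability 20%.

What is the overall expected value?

$77,430

EV(A) = 0.125 × 159000 + 0.375 × 134000 + 0.125 × 9000 + 0.375 × 63000 = 19875 + 50250 + 1125 + 23625 = 94875
EV(B) = 0.4 × 15000 + 0.4 × 102000 + 0.2 × 95000 = 6000 + 40800 + 19000 = 65800
Overall = 0.4 × 94875 + 0.6 × 65800 = 37950 + 39480 = 77430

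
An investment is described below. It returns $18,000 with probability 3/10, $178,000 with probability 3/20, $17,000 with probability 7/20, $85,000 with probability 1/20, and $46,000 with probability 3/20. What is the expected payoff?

EV = 3/10 × 18000 + 3/20 × 178000 + 7/20 × 17000 + 1/20 × 85000 + 3/20 × 46000 = 5400 + 26700 + 5950 + 4250 + 6900 = 49200

$49,200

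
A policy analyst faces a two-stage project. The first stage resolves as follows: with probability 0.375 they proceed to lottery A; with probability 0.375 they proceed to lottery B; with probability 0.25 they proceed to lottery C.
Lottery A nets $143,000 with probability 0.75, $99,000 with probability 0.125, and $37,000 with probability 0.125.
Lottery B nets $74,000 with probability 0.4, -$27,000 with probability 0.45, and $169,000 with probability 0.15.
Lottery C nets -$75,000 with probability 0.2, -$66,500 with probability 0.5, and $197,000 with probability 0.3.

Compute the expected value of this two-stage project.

$65,356.25

EV(A) = 0.75 × 143000 + 0.125 × 99000 + 0.125 × 37000 = 107250 + 12375 + 4625 = 124250
EV(B) = 0.4 × 74000 + 0.45 × (-27000) + 0.15 × 169000 = 29600 − 12150 + 25350 = 42800
EV(C) = 0.2 × (-75000) + 0.5 × (-66500) + 0.3 × 197000 = -15000 − 33250 + 59100 = 10850
Overall = 0.375 × 124250 + 0.375 × 42800 + 0.25 × 10850 = 46593.75 + 16050 + 2712.5 = 65356.25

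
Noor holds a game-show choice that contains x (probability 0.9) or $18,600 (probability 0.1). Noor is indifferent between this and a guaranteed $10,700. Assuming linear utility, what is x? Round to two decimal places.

x = $9,822.22

0.9·x + 0.1·18600 = 10700
0.9·x = 10700 − 1860 = 8840
x = 8840 / 0.9 = 9822.2222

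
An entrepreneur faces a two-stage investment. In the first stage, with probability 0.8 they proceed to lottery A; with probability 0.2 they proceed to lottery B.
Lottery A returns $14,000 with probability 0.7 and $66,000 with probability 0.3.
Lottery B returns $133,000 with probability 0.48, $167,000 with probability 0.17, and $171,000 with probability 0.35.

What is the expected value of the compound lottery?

EV(A) = 0.7 × 14000 + 0.3 × 66000 = 9800 + 19800 = 29600
EV(B) = 0.48 × 133000 + 0.17 × 167000 + 0.35 × 171000 = 63840 + 28390 + 59850 = 152080
Overall = 0.8 × 29600 + 0.2 × 152080 = 23680 + 30416 = 54096

$54,096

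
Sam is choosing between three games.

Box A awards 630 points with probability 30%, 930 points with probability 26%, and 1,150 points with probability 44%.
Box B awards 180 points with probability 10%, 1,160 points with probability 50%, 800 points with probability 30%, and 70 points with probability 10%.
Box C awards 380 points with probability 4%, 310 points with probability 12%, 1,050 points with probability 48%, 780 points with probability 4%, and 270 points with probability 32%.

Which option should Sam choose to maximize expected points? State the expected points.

Box A (936.8 points)

Box A = 0.3 × 630 + 0.26 × 930 + 0.44 × 1150 = 189 + 241.8 + 506 = 936.8
Box B = 0.1 × 180 + 0.5 × 1160 + 0.3 × 800 + 0.1 × 70 = 18 + 580 + 240 + 7 = 845
Box C = 0.04 × 380 + 0.12 × 310 + 0.48 × 1050 + 0.04 × 780 + 0.32 × 270 = 15.2 + 37.2 + 504 + 31.2 + 86.4 = 674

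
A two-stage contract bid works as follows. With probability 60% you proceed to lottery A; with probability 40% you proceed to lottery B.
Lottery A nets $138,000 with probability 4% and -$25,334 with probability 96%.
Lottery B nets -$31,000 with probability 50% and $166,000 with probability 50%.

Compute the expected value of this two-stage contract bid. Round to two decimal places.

EV(A) = 0.04 × 138000 + 0.96 × (-25334) = 5520 − 24320.64 = -18800.64
EV(B) = 0.5 × (-31000) + 0.5 × 166000 = -15500 + 83000 = 67500
Overall = 0.6 × (-18800.64) + 0.4 × 67500 = -11280.384 + 27000 = 15719.616

$15,719.62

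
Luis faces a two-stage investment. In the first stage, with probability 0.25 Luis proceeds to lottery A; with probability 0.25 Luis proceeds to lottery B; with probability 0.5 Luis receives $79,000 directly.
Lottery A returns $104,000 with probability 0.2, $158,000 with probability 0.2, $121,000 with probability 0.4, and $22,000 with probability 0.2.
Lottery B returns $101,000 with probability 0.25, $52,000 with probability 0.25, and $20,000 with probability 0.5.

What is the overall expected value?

EV(A) = 0.2 × 104000 + 0.2 × 158000 + 0.4 × 121000 + 0.2 × 22000 = 20800 + 31600 + 48400 + 4400 = 105200
EV(B) = 0.25 × 101000 + 0.25 × 52000 + 0.5 × 20000 = 25250 + 13000 + 10000 = 48250
Branch C: 79000 (certain)
Overall = 0.25 × 105200 + 0.25 × 48250 + 0.5 × 79000 = 26300 + 12062.5 + 39500 = 77862.5

$77,862.50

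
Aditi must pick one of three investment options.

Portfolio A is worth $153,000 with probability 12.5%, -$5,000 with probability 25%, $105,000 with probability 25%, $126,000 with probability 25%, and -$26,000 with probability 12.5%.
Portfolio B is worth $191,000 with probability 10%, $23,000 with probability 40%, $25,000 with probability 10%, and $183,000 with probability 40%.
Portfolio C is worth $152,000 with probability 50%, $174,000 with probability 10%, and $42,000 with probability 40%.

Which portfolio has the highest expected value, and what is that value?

Portfolio A = 0.125 × 153000 + 0.25 × (-5000) + 0.25 × 105000 + 0.25 × 126000 + 0.125 × (-26000) = 19125 − 1250 + 26250 + 31500 − 3250 = 72375
Portfolio B = 0.1 × 191000 + 0.4 × 23000 + 0.1 × 25000 + 0.4 × 183000 = 19100 + 9200 + 2500 + 73200 = 104000
Portfolio C = 0.5 × 152000 + 0.1 × 174000 + 0.4 × 42000 = 76000 + 17400 + 16800 = 110200

Portfolio C ($110,200)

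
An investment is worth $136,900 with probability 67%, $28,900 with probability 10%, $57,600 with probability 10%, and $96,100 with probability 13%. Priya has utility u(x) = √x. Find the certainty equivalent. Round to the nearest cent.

E[u] = 0.67·√136900 + 0.1·√28900 + 0.1·√57600 + 0.13·√96100 = 0.67·370 + 0.1·170 + 0.1·240 + 0.13·310 = 329.2
CE = (329.2)² = 108372.64

$108,372.64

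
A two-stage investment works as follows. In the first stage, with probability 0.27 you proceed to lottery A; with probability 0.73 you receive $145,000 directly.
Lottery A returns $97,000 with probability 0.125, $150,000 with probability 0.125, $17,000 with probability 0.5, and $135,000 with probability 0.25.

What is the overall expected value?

EV(A) = 0.125 × 97000 + 0.125 × 150000 + 0.5 × 17000 + 0.25 × 135000 = 12125 + 18750 + 8500 + 33750 = 73125
Branch B: 145000 (certain)
Overall = 0.27 × 73125 + 0.73 × 145000 = 19743.75 + 105850 = 125593.75

$125,593.75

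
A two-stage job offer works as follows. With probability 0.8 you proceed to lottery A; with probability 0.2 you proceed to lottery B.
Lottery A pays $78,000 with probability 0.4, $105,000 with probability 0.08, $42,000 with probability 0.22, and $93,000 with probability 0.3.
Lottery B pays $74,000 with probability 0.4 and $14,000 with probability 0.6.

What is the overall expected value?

$68,992

EV(A) = 0.4 × 78000 + 0.08 × 105000 + 0.22 × 42000 + 0.3 × 93000 = 31200 + 8400 + 9240 + 27900 = 76740
EV(B) = 0.4 × 74000 + 0.6 × 14000 = 29600 + 8400 = 38000
Overall = 0.8 × 76740 + 0.2 × 38000 = 61392 + 7600 = 68992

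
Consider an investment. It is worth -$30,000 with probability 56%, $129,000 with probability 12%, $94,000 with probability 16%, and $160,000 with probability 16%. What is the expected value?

EV = 0.56 × (-30000) + 0.12 × 129000 + 0.16 × 94000 + 0.16 × 160000 = -16800 + 15480 + 15040 + 25600 = 39320

$39,320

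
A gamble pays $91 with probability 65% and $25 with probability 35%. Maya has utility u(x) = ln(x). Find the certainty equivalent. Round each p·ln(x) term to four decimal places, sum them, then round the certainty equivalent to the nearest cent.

$57.90

E[u] = 0.65·ln(91) + 0.35·ln(25) = 2.9321 + 1.1266 = 4.0587
CE = e^4.0587 ≈ 57.90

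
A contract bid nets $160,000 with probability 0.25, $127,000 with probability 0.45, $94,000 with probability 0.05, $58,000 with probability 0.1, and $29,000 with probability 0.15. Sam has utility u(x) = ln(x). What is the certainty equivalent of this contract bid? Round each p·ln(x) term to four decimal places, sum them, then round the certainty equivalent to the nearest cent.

$98,203.78

E[u] = 0.25·ln(160000) + 0.45·ln(127000) + 0.05·ln(94000) + 0.1·ln(58000) + 0.15·ln(29000) = 2.9957 + 5.2884 + 0.5726 + 1.0968 + 1.5413 = 11.4948
CE = e^11.4948 ≈ 98203.78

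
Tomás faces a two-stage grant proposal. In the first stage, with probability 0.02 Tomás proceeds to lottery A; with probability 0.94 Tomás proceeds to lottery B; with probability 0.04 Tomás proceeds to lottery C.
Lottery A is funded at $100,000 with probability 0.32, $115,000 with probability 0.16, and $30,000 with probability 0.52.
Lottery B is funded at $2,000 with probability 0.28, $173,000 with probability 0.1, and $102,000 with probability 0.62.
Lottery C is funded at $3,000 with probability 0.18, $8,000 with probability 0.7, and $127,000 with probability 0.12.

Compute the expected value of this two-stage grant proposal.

$78,409.20

EV(A) = 0.32 × 100000 + 0.16 × 115000 + 0.52 × 30000 = 32000 + 18400 + 15600 = 66000
EV(B) = 0.28 × 2000 + 0.1 × 173000 + 0.62 × 102000 = 560 + 17300 + 63240 = 81100
EV(C) = 0.18 × 3000 + 0.7 × 8000 + 0.12 × 127000 = 540 + 5600 + 15240 = 21380
Overall = 0.02 × 66000 + 0.94 × 81100 + 0.04 × 21380 = 1320 + 76234 + 855.2 = 78409.2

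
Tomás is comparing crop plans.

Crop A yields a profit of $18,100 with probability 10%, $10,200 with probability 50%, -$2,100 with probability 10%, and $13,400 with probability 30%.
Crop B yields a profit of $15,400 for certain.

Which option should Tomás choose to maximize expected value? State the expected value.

Crop A = 0.1 × 18100 + 0.5 × 10200 + 0.1 × (-2100) + 0.3 × 13400 = 1810 + 5100 − 210 + 4020 = 10720
Crop B: 15400 (certain)

Crop B ($15,400)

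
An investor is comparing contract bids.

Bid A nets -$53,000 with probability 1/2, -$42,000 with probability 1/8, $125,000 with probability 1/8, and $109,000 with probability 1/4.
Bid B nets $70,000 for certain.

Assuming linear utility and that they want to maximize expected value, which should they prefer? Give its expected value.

Bid A = 1/2 × (-53000) + 1/8 × (-42000) + 1/8 × 125000 + 1/4 × 109000 = -26500 − 5250 + 15625 + 27250 = 11125
Bid B: 70000 (certain)

Bid B ($70,000)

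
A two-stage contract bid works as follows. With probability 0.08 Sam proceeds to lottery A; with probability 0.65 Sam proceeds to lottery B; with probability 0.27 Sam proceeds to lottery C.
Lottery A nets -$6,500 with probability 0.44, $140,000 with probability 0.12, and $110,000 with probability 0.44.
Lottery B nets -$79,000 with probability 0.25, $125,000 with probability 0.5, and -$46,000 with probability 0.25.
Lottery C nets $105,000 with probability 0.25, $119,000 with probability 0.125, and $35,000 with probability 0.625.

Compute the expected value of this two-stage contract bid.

EV(A) = 0.44 × (-6500) + 0.12 × 140000 + 0.44 × 110000 = -2860 + 16800 + 48400 = 62340
EV(B) = 0.25 × (-79000) + 0.5 × 125000 + 0.25 × (-46000) = -19750 + 62500 − 11500 = 31250
EV(C) = 0.25 × 105000 + 0.125 × 119000 + 0.625 × 35000 = 26250 + 14875 + 21875 = 63000
Overall = 0.08 × 62340 + 0.65 × 31250 + 0.27 × 63000 = 4987.2 + 20312.5 + 17010 = 42309.7

$42,309.70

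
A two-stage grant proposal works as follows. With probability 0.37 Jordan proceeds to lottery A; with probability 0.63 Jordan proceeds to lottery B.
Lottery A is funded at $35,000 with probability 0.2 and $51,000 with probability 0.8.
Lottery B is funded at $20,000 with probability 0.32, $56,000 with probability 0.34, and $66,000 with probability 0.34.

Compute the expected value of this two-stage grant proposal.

EV(A) = 0.2 × 35000 + 0.8 × 51000 = 7000 + 40800 = 47800
EV(B) = 0.32 × 20000 + 0.34 × 56000 + 0.34 × 66000 = 6400 + 19040 + 22440 = 47880
Overall = 0.37 × 47800 + 0.63 × 47880 = 17686 + 30164.4 = 47850.4

$47,850.40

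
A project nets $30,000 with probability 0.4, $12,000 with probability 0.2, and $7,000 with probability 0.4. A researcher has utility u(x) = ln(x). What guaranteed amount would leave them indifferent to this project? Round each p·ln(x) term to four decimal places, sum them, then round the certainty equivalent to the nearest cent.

E[u] = 0.4·ln(30000) + 0.2·ln(12000) + 0.4·ln(7000) = 4.1236 + 1.8785 + 3.5415 = 9.5436
CE = e^9.5436 ≈ 13955.10

$13,955.10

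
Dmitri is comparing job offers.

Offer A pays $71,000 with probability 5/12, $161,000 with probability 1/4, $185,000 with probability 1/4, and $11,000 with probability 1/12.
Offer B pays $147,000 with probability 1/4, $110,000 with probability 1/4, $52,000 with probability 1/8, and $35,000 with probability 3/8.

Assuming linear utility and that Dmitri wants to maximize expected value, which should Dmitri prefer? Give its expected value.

Offer A = 5/12 × 71000 + 1/4 × 161000 + 1/4 × 185000 + 1/12 × 11000 = 29583.3333 + 40250 + 46250 + 916.6667 = 117000
Offer B = 1/4 × 147000 + 1/4 × 110000 + 1/8 × 52000 + 3/8 × 35000 = 36750 + 27500 + 6500 + 13125 = 83875

Offer A ($117,000)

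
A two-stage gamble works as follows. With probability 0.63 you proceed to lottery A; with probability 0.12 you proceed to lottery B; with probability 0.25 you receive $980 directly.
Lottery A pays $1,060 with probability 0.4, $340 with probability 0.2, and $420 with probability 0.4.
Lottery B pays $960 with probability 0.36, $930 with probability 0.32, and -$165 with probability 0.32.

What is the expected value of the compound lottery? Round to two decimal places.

$731.65

EV(A) = 0.4 × 1060 + 0.2 × 340 + 0.4 × 420 = 424 + 68 + 168 = 660
EV(B) = 0.36 × 960 + 0.32 × 930 + 0.32 × (-165) = 345.6 + 297.6 − 52.8 = 590.4
Branch C: 980 (certain)
Overall = 0.63 × 660 + 0.12 × 590.4 + 0.25 × 980 = 415.8 + 70.848 + 245 = 731.648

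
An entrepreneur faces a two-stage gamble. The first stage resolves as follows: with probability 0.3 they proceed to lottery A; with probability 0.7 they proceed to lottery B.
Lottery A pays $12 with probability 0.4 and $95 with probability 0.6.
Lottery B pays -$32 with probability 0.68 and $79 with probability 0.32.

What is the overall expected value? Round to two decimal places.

EV(A) = 0.4 × 12 + 0.6 × 95 = 4.8 + 57 = 61.8
EV(B) = 0.68 × (-32) + 0.32 × 79 = -21.76 + 25.28 = 3.52
Overall = 0.3 × 61.8 + 0.7 × 3.52 = 18.54 + 2.464 = 21.004

$21.00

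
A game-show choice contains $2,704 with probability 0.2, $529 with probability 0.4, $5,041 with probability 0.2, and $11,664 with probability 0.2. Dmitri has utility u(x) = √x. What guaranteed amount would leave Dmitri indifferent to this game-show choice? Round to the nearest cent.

$3,069.16

E[u] = 0.2·√2704 + 0.4·√529 + 0.2·√5041 + 0.2·√11664 = 0.2·52 + 0.4·23 + 0.2·71 + 0.2·108 = 55.4
CE = (55.4)² = 3069.16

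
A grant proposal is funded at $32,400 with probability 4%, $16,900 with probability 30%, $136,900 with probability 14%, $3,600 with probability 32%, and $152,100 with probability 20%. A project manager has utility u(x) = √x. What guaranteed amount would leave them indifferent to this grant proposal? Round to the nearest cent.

E[u] = 0.04·√32400 + 0.3·√16900 + 0.14·√136900 + 0.32·√3600 + 0.2·√152100 = 0.04·180 + 0.3·130 + 0.14·370 + 0.32·60 + 0.2·390 = 195.2
CE = (195.2)² = 38103.04

$38,103.04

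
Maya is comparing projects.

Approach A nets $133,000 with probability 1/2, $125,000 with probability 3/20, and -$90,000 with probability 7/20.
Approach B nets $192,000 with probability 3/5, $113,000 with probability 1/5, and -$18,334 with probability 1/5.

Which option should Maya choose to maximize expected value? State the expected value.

Approach B ($134,133.20)

Approach A = 1/2 × 133000 + 3/20 × 125000 + 7/20 × (-90000) = 66500 + 18750 − 31500 = 53750
Approach B = 3/5 × 192000 + 1/5 × 113000 + 1/5 × (-18334) = 115200 + 22600 − 3666.8 = 134133.2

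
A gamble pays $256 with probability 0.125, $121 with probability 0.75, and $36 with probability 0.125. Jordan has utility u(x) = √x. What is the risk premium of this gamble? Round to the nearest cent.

$6.25

E[u] = 0.125·√256 + 0.75·√121 + 0.125·√36 = 0.125·16 + 0.75·11 + 0.125·6 = 11
CE = (11)² = 121
Risk premium = EV − CE = 127.25 − 121 = 6.25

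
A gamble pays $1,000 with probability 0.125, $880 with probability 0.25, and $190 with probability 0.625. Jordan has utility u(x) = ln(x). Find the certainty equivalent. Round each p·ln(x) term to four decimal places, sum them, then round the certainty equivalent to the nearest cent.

$343.06

E[u] = 0.125·ln(1000) + 0.25·ln(880) + 0.625·ln(190) = 0.8635 + 1.6950 + 3.2794 = 5.8379
CE = e^5.8379 ≈ 343.06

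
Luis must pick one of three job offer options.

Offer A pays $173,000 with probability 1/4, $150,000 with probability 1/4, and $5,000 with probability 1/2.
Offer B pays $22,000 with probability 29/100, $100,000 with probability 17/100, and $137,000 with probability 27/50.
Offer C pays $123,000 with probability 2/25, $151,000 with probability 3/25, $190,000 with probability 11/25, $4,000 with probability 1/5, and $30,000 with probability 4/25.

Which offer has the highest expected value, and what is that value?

Offer C ($117,160)

Offer A = 1/4 × 173000 + 1/4 × 150000 + 1/2 × 5000 = 43250 + 37500 + 2500 = 83250
Offer B = 29/100 × 22000 + 17/100 × 100000 + 27/50 × 137000 = 6380 + 17000 + 73980 = 97360
Offer C = 2/25 × 123000 + 3/25 × 151000 + 11/25 × 190000 + 1/5 × 4000 + 4/25 × 30000 = 9840 + 18120 + 83600 + 800 + 4800 = 117160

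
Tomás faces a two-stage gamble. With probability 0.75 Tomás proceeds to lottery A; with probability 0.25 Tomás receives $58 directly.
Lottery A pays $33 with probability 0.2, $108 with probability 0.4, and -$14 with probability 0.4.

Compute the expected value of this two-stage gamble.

EV(A) = 0.2 × 33 + 0.4 × 108 + 0.4 × (-14) = 6.6 + 43.2 − 5.6 = 44.2
Branch B: 58 (certain)
Overall = 0.75 × 44.2 + 0.25 × 58 = 33.15 + 14.5 = 47.65

$47.65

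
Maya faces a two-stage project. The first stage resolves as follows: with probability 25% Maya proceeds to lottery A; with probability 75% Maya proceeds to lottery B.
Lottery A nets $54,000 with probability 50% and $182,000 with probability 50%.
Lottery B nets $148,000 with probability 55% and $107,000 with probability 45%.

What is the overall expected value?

$126,662.50

EV(A) = 0.5 × 54000 + 0.5 × 182000 = 27000 + 91000 = 118000
EV(B) = 0.55 × 148000 + 0.45 × 107000 = 81400 + 48150 = 129550
Overall = 0.25 × 118000 + 0.75 × 129550 = 29500 + 97162.5 = 126662.5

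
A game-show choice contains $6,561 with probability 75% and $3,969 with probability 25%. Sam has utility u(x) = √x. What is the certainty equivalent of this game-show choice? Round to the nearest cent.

$5,852.25

E[u] = 0.75·√6561 + 0.25·√3969 = 0.75·81 + 0.25·63 = 76.5
CE = (76.5)² = 5852.25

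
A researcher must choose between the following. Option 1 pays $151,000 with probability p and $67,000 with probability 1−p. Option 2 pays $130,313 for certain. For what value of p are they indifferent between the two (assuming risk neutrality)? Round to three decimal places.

p·151000 + (1−p)·67000 = 130313
84000p + 67000 = 130313
p = (130313 − 67000) / 84000

p = 0.754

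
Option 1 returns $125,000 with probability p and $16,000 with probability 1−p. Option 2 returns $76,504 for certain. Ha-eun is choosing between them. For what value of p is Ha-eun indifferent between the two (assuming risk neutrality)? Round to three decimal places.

p = 0.555

p·125000 + (1−p)·16000 = 76504
109000p + 16000 = 76504
p = (76504 − 16000) / 109000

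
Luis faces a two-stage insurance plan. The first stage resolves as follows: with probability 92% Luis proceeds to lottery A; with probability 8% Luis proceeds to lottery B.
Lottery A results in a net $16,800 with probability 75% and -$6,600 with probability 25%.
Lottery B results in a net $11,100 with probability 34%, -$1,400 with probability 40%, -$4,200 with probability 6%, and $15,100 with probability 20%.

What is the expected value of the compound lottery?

$10,552.56

EV(A) = 0.75 × 16800 + 0.25 × (-6600) = 12600 − 1650 = 10950
EV(B) = 0.34 × 11100 + 0.4 × (-1400) + 0.06 × (-4200) + 0.2 × 15100 = 3774 − 560 − 252 + 3020 = 5982
Overall = 0.92 × 10950 + 0.08 × 5982 = 10074 + 478.56 = 10552.56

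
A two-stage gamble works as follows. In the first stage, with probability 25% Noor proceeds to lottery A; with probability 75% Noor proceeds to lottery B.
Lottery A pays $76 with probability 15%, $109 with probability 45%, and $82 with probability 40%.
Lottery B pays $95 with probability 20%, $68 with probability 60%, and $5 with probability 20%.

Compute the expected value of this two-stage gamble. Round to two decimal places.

EV(A) = 0.15 × 76 + 0.45 × 109 + 0.4 × 82 = 11.4 + 49.05 + 32.8 = 93.25
EV(B) = 0.2 × 95 + 0.6 × 68 + 0.2 × 5 = 19 + 40.8 + 1 = 60.8
Overall = 0.25 × 93.25 + 0.75 × 60.8 = 23.3125 + 45.6 = 68.9125

$68.91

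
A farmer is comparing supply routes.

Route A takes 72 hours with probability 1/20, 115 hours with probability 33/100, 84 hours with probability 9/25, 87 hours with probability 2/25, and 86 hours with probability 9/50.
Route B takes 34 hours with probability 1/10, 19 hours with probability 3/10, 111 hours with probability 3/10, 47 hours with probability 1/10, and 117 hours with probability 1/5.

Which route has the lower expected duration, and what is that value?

Route A = 1/20 × 72 + 33/100 × 115 + 9/25 × 84 + 2/25 × 87 + 9/50 × 86 = 3.6 + 37.95 + 30.24 + 6.96 + 15.48 = 94.23
Route B = 1/10 × 34 + 3/10 × 19 + 3/10 × 111 + 1/10 × 47 + 1/5 × 117 = 3.4 + 5.7 + 33.3 + 4.7 + 23.4 = 70.5

Route B (70.5 hours)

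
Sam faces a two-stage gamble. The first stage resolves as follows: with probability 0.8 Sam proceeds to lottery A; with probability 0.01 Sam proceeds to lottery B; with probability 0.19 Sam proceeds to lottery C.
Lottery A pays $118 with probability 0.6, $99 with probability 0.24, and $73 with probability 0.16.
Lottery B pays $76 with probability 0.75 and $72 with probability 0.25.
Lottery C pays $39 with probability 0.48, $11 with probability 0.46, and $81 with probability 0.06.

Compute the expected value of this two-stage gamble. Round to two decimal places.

$91.18

EV(A) = 0.6 × 118 + 0.24 × 99 + 0.16 × 73 = 70.8 + 23.76 + 11.68 = 106.24
EV(B) = 0.75 × 76 + 0.25 × 72 = 57 + 18 = 75
EV(C) = 0.48 × 39 + 0.46 × 11 + 0.06 × 81 = 18.72 + 5.06 + 4.86 = 28.64
Overall = 0.8 × 106.24 + 0.01 × 75 + 0.19 × 28.64 = 84.992 + 0.75 + 5.4416 = 91.1836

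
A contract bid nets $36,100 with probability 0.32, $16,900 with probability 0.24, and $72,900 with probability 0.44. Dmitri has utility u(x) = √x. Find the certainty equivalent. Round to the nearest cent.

$44,436.64

E[u] = 0.32·√36100 + 0.24·√16900 + 0.44·√72900 = 0.32·190 + 0.24·130 + 0.44·270 = 210.8
CE = (210.8)² = 44436.64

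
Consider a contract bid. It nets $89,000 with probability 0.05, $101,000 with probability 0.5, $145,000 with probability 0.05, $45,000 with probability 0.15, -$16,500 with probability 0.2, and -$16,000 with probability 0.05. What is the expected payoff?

$64,850

EV = 0.05 × 89000 + 0.5 × 101000 + 0.05 × 145000 + 0.15 × 45000 + 0.2 × (-16500) + 0.05 × (-16000) = 4450 + 50500 + 7250 + 6750 − 3300 − 800 = 64850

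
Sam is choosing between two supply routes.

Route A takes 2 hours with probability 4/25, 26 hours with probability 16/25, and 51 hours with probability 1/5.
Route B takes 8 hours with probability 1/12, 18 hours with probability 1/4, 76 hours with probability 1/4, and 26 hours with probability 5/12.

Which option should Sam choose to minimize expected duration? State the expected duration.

Route A = 4/25 × 2 + 16/25 × 26 + 1/5 × 51 = 0.32 + 16.64 + 10.2 = 27.16
Route B = 1/12 × 8 + 1/4 × 18 + 1/4 × 76 + 5/12 × 26 = 0.6667 + 4.5 + 19 + 10.8333 = 35

Route A (27.16 hours)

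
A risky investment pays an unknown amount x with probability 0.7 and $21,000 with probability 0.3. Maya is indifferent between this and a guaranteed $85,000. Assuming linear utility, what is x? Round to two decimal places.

0.7·x + 0.3·21000 = 85000
0.7·x = 85000 − 6300 = 78700
x = 78700 / 0.7 = 112428.5714

x = $112,428.57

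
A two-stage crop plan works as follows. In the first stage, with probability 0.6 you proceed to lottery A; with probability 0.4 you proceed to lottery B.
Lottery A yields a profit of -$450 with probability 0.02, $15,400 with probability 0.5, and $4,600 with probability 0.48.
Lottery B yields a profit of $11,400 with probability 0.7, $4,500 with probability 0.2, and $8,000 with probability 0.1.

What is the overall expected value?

$9,811.40

EV(A) = 0.02 × (-450) + 0.5 × 15400 + 0.48 × 4600 = -9 + 7700 + 2208 = 9899
EV(B) = 0.7 × 11400 + 0.2 × 4500 + 0.1 × 8000 = 7980 + 900 + 800 = 9680
Overall = 0.6 × 9899 + 0.4 × 9680 = 5939.4 + 3872 = 9811.4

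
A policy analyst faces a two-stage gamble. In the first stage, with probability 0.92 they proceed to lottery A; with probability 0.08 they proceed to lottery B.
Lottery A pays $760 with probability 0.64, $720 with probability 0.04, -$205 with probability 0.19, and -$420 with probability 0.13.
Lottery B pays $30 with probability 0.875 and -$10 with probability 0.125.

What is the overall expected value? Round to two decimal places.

EV(A) = 0.64 × 760 + 0.04 × 720 + 0.19 × (-205) + 0.13 × (-420) = 486.4 + 28.8 − 38.95 − 54.6 = 421.65
EV(B) = 0.875 × 30 + 0.125 × (-10) = 26.25 − 1.25 = 25
Overall = 0.92 × 421.65 + 0.08 × 25 = 387.918 + 2 = 389.918

$389.92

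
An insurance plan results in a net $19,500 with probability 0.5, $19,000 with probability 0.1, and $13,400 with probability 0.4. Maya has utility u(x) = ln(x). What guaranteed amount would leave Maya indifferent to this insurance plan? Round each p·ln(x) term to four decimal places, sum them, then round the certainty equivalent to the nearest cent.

E[u] = 0.5·ln(19500) + 0.1·ln(19000) + 0.4·ln(13400) = 4.9391 + 0.9852 + 3.8012 = 9.7255
CE = e^9.7255 ≈ 16739.06

$16,739.06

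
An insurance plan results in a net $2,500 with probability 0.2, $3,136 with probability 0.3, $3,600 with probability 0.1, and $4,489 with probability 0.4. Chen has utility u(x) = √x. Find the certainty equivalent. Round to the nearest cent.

E[u] = 0.2·√2500 + 0.3·√3136 + 0.1·√3600 + 0.4·√4489 = 0.2·50 + 0.3·56 + 0.1·60 + 0.4·67 = 59.6
CE = (59.6)² = 3552.16

$3,552.16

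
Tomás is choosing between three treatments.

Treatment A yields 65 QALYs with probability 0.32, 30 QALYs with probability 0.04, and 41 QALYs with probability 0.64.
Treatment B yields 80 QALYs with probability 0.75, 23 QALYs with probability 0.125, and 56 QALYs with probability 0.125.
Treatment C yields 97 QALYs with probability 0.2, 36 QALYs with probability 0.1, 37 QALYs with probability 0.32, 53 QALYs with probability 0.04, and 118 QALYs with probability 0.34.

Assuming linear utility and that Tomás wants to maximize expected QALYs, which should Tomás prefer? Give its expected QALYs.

Treatment A = 0.32 × 65 + 0.04 × 30 + 0.64 × 41 = 20.8 + 1.2 + 26.24 = 48.24
Treatment B = 0.75 × 80 + 0.125 × 23 + 0.125 × 56 = 60 + 2.875 + 7 = 69.875
Treatment C = 0.2 × 97 + 0.1 × 36 + 0.32 × 37 + 0.04 × 53 + 0.34 × 118 = 19.4 + 3.6 + 11.84 + 2.12 + 40.12 = 77.08

Treatment C (77.08 QALYs)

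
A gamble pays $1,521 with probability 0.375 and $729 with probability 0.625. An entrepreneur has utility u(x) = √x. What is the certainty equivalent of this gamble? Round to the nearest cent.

E[u] = 0.375·√1521 + 0.625·√729 = 0.375·39 + 0.625·27 = 31.5
CE = (31.5)² = 992.25

$992.25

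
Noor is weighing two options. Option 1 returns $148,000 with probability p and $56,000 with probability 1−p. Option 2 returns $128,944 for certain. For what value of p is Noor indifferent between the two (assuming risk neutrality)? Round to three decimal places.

p = 0.793

p·148000 + (1−p)·56000 = 128944
92000p + 56000 = 128944
p = (128944 − 56000) / 92000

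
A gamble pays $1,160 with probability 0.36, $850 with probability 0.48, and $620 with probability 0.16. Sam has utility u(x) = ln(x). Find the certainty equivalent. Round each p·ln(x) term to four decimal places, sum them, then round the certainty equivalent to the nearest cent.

$903.88

E[u] = 0.36·ln(1160) + 0.48·ln(850) + 0.16·ln(620) = 2.5402 + 3.2377 + 1.0288 = 6.8067
CE = e^6.8067 ≈ 903.88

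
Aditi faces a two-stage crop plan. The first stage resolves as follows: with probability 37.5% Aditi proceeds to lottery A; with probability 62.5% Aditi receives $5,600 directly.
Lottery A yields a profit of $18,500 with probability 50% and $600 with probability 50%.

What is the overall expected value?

$7,081.25

EV(A) = 0.5 × 18500 + 0.5 × 600 = 9250 + 300 = 9550
Branch B: 5600 (certain)
Overall = 0.375 × 9550 + 0.625 × 5600 = 3581.25 + 3500 = 7081.25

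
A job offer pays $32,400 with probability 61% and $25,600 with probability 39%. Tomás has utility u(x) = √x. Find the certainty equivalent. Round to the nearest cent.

$29,652.84

E[u] = 0.61·√32400 + 0.39·√25600 = 0.61·180 + 0.39·160 = 172.2
CE = (172.2)² = 29652.84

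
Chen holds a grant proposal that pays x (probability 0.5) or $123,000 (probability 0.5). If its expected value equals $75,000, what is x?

0.5·x + 0.5·123000 = 75000
0.5·x = 75000 − 61500 = 13500
x = 13500 / 0.5 = 27000

x = $27,000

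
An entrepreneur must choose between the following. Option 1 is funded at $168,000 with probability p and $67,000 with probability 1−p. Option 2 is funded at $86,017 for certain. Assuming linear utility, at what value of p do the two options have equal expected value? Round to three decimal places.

p = 0.188

p·168000 + (1−p)·67000 = 86017
101000p + 67000 = 86017
p = (86017 − 67000) / 101000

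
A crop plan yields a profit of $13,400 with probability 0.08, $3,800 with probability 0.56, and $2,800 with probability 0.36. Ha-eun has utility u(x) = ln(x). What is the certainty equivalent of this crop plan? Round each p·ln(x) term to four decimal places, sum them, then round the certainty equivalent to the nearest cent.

$3,765.36

E[u] = 0.08·ln(13400) + 0.56·ln(3800) + 0.36·ln(2800) = 0.7602 + 4.6159 + 2.8575 = 8.2336
CE = e^8.2336 ≈ 3765.36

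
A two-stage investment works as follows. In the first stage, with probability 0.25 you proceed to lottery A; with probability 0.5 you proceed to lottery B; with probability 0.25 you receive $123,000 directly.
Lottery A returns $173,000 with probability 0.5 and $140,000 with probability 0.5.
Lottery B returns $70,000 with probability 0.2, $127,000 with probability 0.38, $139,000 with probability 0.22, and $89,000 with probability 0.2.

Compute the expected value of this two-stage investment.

$125,195

EV(A) = 0.5 × 173000 + 0.5 × 140000 = 86500 + 70000 = 156500
EV(B) = 0.2 × 70000 + 0.38 × 127000 + 0.22 × 139000 + 0.2 × 89000 = 14000 + 48260 + 30580 + 17800 = 110640
Branch C: 123000 (certain)
Overall = 0.25 × 156500 + 0.5 × 110640 + 0.25 × 123000 = 39125 + 55320 + 30750 = 125195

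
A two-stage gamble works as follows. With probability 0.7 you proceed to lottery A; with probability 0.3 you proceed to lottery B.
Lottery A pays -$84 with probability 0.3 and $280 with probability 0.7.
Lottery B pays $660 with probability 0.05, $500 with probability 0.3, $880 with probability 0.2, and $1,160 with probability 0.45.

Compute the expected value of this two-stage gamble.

EV(A) = 0.3 × (-84) + 0.7 × 280 = -25.2 + 196 = 170.8
EV(B) = 0.05 × 660 + 0.3 × 500 + 0.2 × 880 + 0.45 × 1160 = 33 + 150 + 176 + 522 = 881
Overall = 0.7 × 170.8 + 0.3 × 881 = 119.56 + 264.3 = 383.86

$383.86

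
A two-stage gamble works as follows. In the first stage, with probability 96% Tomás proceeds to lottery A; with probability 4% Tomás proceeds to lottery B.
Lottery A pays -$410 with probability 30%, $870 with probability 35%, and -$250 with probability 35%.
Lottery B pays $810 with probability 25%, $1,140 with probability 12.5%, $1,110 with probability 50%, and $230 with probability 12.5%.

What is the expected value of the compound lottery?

$127.39

EV(A) = 0.3 × (-410) + 0.35 × 870 + 0.35 × (-250) = -123 + 304.5 − 87.5 = 94
EV(B) = 0.25 × 810 + 0.125 × 1140 + 0.5 × 1110 + 0.125 × 230 = 202.5 + 142.5 + 555 + 28.75 = 928.75
Overall = 0.96 × 94 + 0.04 × 928.75 = 90.24 + 37.15 = 127.39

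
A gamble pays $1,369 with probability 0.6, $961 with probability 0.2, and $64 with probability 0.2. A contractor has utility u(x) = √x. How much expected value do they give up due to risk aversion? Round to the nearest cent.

$126.40

E[u] = 0.6·√1369 + 0.2·√961 + 0.2·√64 = 0.6·37 + 0.2·31 + 0.2·8 = 30
CE = (30)² = 900
Risk premium = EV − CE = 1026.4 − 900 = 126.4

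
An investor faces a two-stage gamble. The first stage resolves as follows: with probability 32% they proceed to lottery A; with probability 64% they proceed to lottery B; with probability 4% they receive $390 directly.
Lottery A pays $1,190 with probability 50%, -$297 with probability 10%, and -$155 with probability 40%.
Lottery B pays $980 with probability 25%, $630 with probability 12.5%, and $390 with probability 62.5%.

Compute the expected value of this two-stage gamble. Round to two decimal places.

EV(A) = 0.5 × 1190 + 0.1 × (-297) + 0.4 × (-155) = 595 − 29.7 − 62 = 503.3
EV(B) = 0.25 × 980 + 0.125 × 630 + 0.625 × 390 = 245 + 78.75 + 243.75 = 567.5
Branch C: 390 (certain)
Overall = 0.32 × 503.3 + 0.64 × 567.5 + 0.04 × 390 = 161.056 + 363.2 + 15.6 = 539.856

$539.86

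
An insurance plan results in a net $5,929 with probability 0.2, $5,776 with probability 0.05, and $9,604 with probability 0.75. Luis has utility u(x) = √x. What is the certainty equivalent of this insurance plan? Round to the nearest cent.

E[u] = 0.2·√5929 + 0.05·√5776 + 0.75·√9604 = 0.2·77 + 0.05·76 + 0.75·98 = 92.7
CE = (92.7)² = 8593.29

$8,593.29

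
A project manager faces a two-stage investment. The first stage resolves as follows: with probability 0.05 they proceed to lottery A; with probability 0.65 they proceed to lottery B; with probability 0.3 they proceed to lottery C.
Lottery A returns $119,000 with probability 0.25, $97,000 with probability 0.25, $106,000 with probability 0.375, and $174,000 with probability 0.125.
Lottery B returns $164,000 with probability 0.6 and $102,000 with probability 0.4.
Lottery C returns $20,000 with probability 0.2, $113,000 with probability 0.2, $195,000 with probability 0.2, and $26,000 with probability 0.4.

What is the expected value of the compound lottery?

$119,055

EV(A) = 0.25 × 119000 + 0.25 × 97000 + 0.375 × 106000 + 0.125 × 174000 = 29750 + 24250 + 39750 + 21750 = 115500
EV(B) = 0.6 × 164000 + 0.4 × 102000 = 98400 + 40800 = 139200
EV(C) = 0.2 × 20000 + 0.2 × 113000 + 0.2 × 195000 + 0.4 × 26000 = 4000 + 22600 + 39000 + 10400 = 76000
Overall = 0.05 × 115500 + 0.65 × 139200 + 0.3 × 76000 = 5775 + 90480 + 22800 = 119055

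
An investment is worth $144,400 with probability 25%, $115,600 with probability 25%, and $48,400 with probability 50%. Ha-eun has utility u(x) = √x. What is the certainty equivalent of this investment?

$84,100

E[u] = 0.25·√144400 + 0.25·√115600 + 0.5·√48400 = 0.25·380 + 0.25·340 + 0.5·220 = 290
CE = (290)² = 84100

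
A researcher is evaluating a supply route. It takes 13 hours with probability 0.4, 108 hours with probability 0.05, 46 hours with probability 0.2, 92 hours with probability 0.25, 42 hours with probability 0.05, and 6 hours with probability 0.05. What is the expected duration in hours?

EV = 0.4 × 13 + 0.05 × 108 + 0.2 × 46 + 0.25 × 92 + 0.05 × 42 + 0.05 × 6 = 5.2 + 5.4 + 9.2 + 23 + 2.1 + 0.3 = 45.2

45.2 hours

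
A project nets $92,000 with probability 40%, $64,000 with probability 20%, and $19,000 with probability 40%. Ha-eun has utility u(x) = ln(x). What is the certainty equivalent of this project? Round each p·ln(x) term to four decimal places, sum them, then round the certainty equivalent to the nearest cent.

E[u] = 0.4·ln(92000) + 0.2·ln(64000) + 0.4·ln(19000) = 4.5718 + 2.2133 + 3.9409 = 10.7260
CE = e^10.7260 ≈ 45524.23

$45,524.23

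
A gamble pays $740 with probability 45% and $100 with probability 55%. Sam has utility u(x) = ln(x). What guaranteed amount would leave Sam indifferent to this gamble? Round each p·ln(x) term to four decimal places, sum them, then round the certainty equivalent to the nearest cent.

E[u] = 0.45·ln(740) + 0.55·ln(100) = 2.9730 + 2.5328 = 5.5058
CE = e^5.5058 ≈ 246.12

$246.12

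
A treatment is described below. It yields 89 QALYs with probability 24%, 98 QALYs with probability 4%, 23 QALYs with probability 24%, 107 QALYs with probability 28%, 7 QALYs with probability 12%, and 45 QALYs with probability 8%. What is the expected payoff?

65.2 QALYs

EV = 0.24 × 89 + 0.04 × 98 + 0.24 × 23 + 0.28 × 107 + 0.12 × 7 + 0.08 × 45 = 21.36 + 3.92 + 5.52 + 29.96 + 0.84 + 3.6 = 65.2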